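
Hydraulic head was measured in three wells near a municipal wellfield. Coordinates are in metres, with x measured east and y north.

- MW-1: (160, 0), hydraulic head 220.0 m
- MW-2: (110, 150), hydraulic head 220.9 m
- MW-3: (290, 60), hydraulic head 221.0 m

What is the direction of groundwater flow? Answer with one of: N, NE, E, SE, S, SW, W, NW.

SW

Three-point gradient (reference MW-1): Δ to MW-2 = (-50, 150, +0.9), Δ to MW-3 = (130, 60, +1.0).
∂h/∂x = +0.004267, ∂h/∂y = +0.007422 (det = -22500).
Flow = −∇h = (-0.004267 east, -0.007422 north), which points southwest.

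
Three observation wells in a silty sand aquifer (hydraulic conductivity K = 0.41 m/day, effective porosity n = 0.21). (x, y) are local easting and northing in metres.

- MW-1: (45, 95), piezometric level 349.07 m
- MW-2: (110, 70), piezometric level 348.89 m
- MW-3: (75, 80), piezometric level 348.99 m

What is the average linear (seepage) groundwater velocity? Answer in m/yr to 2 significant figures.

2.3 m/yr

Three-point gradient (reference MW-1): Δ to MW-2 = (65, -25, -0.18), Δ to MW-3 = (30, -15, -0.08).
∂h/∂x = -0.003111, ∂h/∂y = -0.0008889 (det = -225).
|∇h| = √(-0.003111² + -0.0008889²) = 0.003236
Seepage velocity v = K·i/n = 0.41 × 0.003236 / 0.21 = 0.006318 m/day = 2.308 m/yr.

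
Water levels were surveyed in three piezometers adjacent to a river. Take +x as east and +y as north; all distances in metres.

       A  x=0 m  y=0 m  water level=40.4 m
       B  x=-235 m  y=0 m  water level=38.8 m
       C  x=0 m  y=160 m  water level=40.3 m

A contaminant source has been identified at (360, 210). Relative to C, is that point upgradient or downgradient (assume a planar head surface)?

upgradient

∂h/∂x = (38.8 − 40.4) / (-235 − 0) = +0.006809
∂h/∂y = (40.3 − 40.4) / (160 − 0) = -0.0006250
Head at (360, 210) = 40.4 + (+0.006809)·(360) + (-0.0006250)·(210) = 42.72 m.
That is higher than the 40.3 m at C, so the point is upgradient.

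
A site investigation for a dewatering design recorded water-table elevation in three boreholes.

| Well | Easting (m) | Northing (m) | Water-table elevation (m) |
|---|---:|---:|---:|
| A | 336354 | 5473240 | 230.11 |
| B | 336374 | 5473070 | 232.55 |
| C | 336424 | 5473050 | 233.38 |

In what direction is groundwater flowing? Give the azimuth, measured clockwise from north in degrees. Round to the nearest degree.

319°

Taking A as reference: B−A = (20, -170, +2.44); C−A = (70, -190, +3.27).
Determinant of the coordinate differences = 20·(-190) − 70·(-170) = 8100.
∂h/∂x = [(+2.44)·(-190) − (+3.27)·(-170)] / 8100 = +0.01140
∂h/∂y = [20·(+3.27) − 70·(+2.44)] / 8100 = -0.01301
Flow direction (−∇h) has components (-0.01140 E, +0.01301 N).
Azimuth = atan2(E, N) = atan2(-0.01140, +0.01301) = 318.8° ≈ 319°.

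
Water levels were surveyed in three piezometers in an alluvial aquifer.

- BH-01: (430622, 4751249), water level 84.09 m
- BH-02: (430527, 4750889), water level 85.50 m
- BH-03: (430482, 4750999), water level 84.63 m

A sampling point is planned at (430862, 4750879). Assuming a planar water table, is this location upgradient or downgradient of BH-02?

With h = a·x + b·y + c and BH-01 as origin, the differences give:
  (-95)·a + (-360)·b = +1.41
  (-140)·a + (-250)·b = +0.54
Eliminate b (×(-250) and ×(-360), subtract): -26650·a = -158.100 → a = ∂h/∂x = +0.005932
Back-substitute: b = ∂h/∂y = -0.005482.
Head at (430862, 4750879) = 84.09 + (+0.005932)·(240) + (-0.005482)·(-370) = 87.54 m.
That is higher than the 85.50 m at BH-02, so the point is upgradient.

upgradient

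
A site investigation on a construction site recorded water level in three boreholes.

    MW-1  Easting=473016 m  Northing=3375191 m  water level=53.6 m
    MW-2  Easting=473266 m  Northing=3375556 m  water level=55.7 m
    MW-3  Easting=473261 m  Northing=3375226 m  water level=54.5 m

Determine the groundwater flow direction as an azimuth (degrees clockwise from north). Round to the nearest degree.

221°

Taking MW-1 as reference: MW-2−MW-1 = (250, 365, +2.1); MW-3−MW-1 = (245, 35, +0.9).
Solve a·Δx + b·Δy = Δh: det = 250·35 − 245·365 = -80675.
∂h/∂x = [(+2.1)·35 − (+0.9)·365] / -80675 = +0.003161
∂h/∂y = [250·(+0.9) − 245·(+2.1)] / -80675 = +0.003588
Flow direction (−∇h) has components (-0.003161 E, -0.003588 N).
Azimuth = atan2(E, N) = atan2(-0.003161, -0.003588) = 221.4° ≈ 221°.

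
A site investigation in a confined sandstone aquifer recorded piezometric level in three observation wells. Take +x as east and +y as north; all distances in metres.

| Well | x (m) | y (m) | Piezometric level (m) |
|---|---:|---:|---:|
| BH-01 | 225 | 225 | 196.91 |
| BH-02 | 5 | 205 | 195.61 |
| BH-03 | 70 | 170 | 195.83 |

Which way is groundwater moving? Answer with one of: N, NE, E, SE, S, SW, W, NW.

SW

Differences from BH-01: to BH-02 (Δx, Δy, Δh) = (-220, -20, -1.30); to BH-03 = (-155, -55, -1.08).
Determinant of the coordinate differences = (-220)·(-55) − (-155)·(-20) = 9000.
∂h/∂x = [(-1.30)·(-55) − (-1.08)·(-20)] / 9000 = +0.005544
∂h/∂y = [(-220)·(-1.08) − (-155)·(-1.30)] / 9000 = +0.004011
Flow = −∇h = (-0.005544 east, -0.004011 north), which points southwest.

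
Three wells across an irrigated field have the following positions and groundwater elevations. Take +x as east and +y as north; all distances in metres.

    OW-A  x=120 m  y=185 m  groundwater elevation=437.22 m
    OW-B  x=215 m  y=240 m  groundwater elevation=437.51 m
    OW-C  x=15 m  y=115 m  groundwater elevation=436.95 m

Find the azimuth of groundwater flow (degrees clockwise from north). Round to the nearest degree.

311°

Taking OW-A as reference: OW-B−OW-A = (95, 55, +0.29); OW-C−OW-A = (-105, -70, -0.27).
Solve a·Δx + b·Δy = Δh: det = 95·(-70) − (-105)·55 = -875.
∂h/∂x = [(+0.29)·(-70) − (-0.27)·55] / -875 = +0.006229
∂h/∂y = [95·(-0.27) − (-105)·(+0.29)] / -875 = -0.005486
Flow direction (−∇h) has components (-0.006229 E, +0.005486 N).
Azimuth = atan2(E, N) = atan2(-0.006229, +0.005486) = 311.4° ≈ 311°.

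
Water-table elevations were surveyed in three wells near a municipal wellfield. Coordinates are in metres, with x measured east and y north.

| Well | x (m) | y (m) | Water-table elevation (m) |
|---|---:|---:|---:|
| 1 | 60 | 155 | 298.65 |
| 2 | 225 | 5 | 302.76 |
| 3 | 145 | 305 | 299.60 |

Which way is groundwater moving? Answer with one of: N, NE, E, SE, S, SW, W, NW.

W

Taking 1 as reference: 2−1 = (165, -150, +4.11); 3−1 = (85, 150, +0.95).
Determinant of the coordinate differences = 165·150 − 85·(-150) = 37500.
∂h/∂x = [(+4.11)·150 − (+0.95)·(-150)] / 37500 = +0.02024
∂h/∂y = [165·(+0.95) − 85·(+4.11)] / 37500 = -0.005136
Flow = −∇h = (-0.02024 east, +0.005136 north), which points west.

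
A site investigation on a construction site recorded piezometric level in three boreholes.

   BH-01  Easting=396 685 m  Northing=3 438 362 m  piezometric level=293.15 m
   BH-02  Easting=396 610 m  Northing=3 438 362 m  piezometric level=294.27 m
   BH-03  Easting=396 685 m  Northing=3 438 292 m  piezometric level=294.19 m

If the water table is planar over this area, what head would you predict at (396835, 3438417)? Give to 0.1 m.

290.1 m

∂h/∂x = (294.27 − 293.15) / (396610 − 396685) = -0.01493
∂h/∂y = (294.19 − 293.15) / (3438292 − 3438362) = -0.01486
h(396835, 3438417) = 293.15 + (-0.01493)·(150) + (-0.01486)·(55) = 293.15 -2.240 -0.817 = 290.093 m.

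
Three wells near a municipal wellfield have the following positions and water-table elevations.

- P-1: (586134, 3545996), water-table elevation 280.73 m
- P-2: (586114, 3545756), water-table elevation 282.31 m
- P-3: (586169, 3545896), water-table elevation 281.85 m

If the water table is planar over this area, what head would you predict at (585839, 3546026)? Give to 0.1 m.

277.4 m

With h = a·x + b·y + c and P-1 as origin, the differences give:
  (-20)·a + (-240)·b = +1.58
  35·a + (-100)·b = +1.12
Eliminate b (×(-100) and ×(-240), subtract): 10400·a = 110.800 → a = ∂h/∂x = +0.01065
Back-substitute: b = ∂h/∂y = -0.007471.
h(585839, 3546026) = 280.73 + (+0.01065)·(-295) + (-0.007471)·(30) = 280.73 -3.143 -0.224 = 277.363 m.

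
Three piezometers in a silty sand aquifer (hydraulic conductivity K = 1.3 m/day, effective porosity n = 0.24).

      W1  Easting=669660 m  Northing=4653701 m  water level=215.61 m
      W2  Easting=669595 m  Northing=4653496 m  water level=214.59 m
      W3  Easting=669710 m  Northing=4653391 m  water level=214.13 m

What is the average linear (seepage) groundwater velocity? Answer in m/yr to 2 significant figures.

Differences from W1: to W2 (Δx, Δy, Δh) = (-65, -205, -1.02); to W3 = (50, -310, -1.48).
Determinant of the coordinate differences = (-65)·(-310) − 50·(-205) = 30400.
∂h/∂x = [(-1.02)·(-310) − (-1.48)·(-205)] / 30400 = +0.0004211
∂h/∂y = [(-65)·(-1.48) − 50·(-1.02)] / 30400 = +0.004842
|∇h| = √(0.0004211² + 0.004842²) = 0.00486
Seepage velocity v = K·i/n = 1.3 × 0.00486 / 0.24 = 0.02633 m/day = 9.617 m/yr.

9.6 m/yr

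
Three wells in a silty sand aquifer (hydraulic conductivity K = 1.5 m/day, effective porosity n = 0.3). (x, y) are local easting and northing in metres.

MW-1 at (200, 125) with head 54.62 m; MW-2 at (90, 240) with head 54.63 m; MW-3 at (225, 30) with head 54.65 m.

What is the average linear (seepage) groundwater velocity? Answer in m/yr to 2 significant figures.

Differences from MW-1: to MW-2 (Δx, Δy, Δh) = (-110, 115, +0.01); to MW-3 = (25, -95, +0.03).
Solve a·Δx + b·Δy = Δh: det = (-110)·(-95) − 25·115 = 7575.
∂h/∂x = [(+0.01)·(-95) − (+0.03)·115] / 7575 = -0.0005809
∂h/∂y = [(-110)·(+0.03) − 25·(+0.01)] / 7575 = -0.0004686
|∇h| = √(-0.0005809² + -0.0004686²) = 0.0007463
Seepage velocity v = K·i/n = 1.5 × 0.0007463 / 0.3 = 0.003732 m/day = 1.363 m/yr.

1.4 m/yr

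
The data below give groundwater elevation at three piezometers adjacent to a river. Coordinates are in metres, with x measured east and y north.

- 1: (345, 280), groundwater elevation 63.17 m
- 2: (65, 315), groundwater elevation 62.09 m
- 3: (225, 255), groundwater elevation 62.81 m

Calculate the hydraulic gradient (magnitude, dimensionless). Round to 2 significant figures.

With h = a·x + b·y + c and 1 as origin, the differences give:
  (-280)·a + 35·b = -1.08
  (-120)·a + (-25)·b = -0.36
Eliminate b (×(-25) and ×35, subtract): 11200·a = 39.600 → a = ∂h/∂x = +0.003536
Back-substitute: b = ∂h/∂y = -0.002571.
|∇h| = √(0.003536² + -0.002571²) = 0.004372

0.0044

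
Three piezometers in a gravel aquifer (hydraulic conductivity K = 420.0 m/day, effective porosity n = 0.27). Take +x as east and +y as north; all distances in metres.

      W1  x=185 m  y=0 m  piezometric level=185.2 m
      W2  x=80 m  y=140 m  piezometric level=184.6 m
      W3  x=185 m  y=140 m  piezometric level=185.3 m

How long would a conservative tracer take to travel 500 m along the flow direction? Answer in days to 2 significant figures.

Differences from W1: to W2 (Δx, Δy, Δh) = (-105, 140, -0.6); to W3 = (0, 140, +0.1).
Determinant of the coordinate differences = (-105)·140 − 0·140 = -14700.
∂h/∂x = [(-0.6)·140 − (+0.1)·140] / -14700 = +0.006667
∂h/∂y = [(-105)·(+0.1) − 0·(-0.6)] / -14700 = +0.0007143
|∇h| = √(0.006667² + 0.0007143²) = 0.006705
Seepage velocity v = K·i/n = 420.0 × 0.006705 / 0.27 = 10.43 m/day.
t = 500 / 10.43 = 47.94 days.

48 days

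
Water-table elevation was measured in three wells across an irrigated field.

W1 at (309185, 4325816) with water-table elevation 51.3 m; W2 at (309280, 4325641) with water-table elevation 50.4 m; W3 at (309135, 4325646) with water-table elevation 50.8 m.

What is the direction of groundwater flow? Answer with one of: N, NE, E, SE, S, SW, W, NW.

With h = a·x + b·y + c and W1 as origin, the differences give:
  95·a + (-175)·b = -0.9
  (-50)·a + (-170)·b = -0.5
Eliminate b (×(-170) and ×(-175), subtract): -24900·a = 65.50 → a = ∂h/∂x = -0.002631
Back-substitute: b = ∂h/∂y = +0.003715.
Flow = −∇h = (+0.002631 east, -0.003715 north), which points southeast.

SE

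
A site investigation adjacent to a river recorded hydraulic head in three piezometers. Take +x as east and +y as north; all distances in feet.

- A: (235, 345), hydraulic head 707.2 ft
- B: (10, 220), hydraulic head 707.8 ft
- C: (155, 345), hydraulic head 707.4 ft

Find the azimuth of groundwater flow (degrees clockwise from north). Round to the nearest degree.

Differences from A: to B (Δx, Δy, Δh) = (-225, -125, +0.6); to C = (-80, 0, +0.2).
Solve a·Δx + b·Δy = Δh: det = (-225)·0 − (-80)·(-125) = -10000.
∂h/∂x = [(+0.6)·0 − (+0.2)·(-125)] / -10000 = -0.002500
∂h/∂y = [(-225)·(+0.2) − (-80)·(+0.6)] / -10000 = -0.0003000
Flow direction (−∇h) has components (+0.002500 E, +0.0003000 N).
Azimuth = atan2(E, N) = atan2(+0.002500, +0.0003000) = 83.2° ≈ 083°.

083°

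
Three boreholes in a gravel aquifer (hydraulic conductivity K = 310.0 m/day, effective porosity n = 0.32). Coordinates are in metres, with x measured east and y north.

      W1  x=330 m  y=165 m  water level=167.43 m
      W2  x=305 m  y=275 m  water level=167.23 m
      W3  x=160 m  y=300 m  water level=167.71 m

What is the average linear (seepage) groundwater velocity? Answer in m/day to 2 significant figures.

4.5 m/day

Taking W1 as reference: W2−W1 = (-25, 110, -0.20); W3−W1 = (-170, 135, +0.28).
Solve a·Δx + b·Δy = Δh: det = (-25)·135 − (-170)·110 = 15325.
∂h/∂x = [(-0.20)·135 − (+0.28)·110] / 15325 = -0.003772
∂h/∂y = [(-25)·(+0.28) − (-170)·(-0.20)] / 15325 = -0.002675
|∇h| = √(-0.003772² + -0.002675²) = 0.004624
Seepage velocity v = K·i/n = 310.0 × 0.004624 / 0.32 = 4.479 m/day.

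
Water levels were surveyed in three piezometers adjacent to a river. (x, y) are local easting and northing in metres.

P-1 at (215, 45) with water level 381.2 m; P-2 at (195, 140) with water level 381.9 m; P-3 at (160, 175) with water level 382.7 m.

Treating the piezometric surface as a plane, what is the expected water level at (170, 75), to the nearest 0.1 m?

Differences from P-1: to P-2 (Δx, Δy, Δh) = (-20, 95, +0.7); to P-3 = (-55, 130, +1.5).
Determinant of the coordinate differences = (-20)·130 − (-55)·95 = 2625.
∂h/∂x = [(+0.7)·130 − (+1.5)·95] / 2625 = -0.01962
∂h/∂y = [(-20)·(+1.5) − (-55)·(+0.7)] / 2625 = +0.003238
h(170, 75) = 381.2 + (-0.01962)·(-45) + (+0.003238)·(30) = 381.2 +0.883 +0.097 = 382.180 m.

382.2 m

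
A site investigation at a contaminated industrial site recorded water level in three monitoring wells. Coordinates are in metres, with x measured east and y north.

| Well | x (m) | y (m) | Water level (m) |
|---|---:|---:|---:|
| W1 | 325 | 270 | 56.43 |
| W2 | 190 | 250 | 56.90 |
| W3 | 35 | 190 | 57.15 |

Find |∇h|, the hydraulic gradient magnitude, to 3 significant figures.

0.00909

With h = a·x + b·y + c and W1 as origin, the differences give:
  (-135)·a + (-20)·b = +0.47
  (-290)·a + (-80)·b = +0.72
Eliminate b (×(-80) and ×(-20), subtract): 5000·a = -23.200 → a = ∂h/∂x = -0.004640
Back-substitute: b = ∂h/∂y = +0.007820.
|∇h| = √(-0.004640² + 0.007820²) = 0.009093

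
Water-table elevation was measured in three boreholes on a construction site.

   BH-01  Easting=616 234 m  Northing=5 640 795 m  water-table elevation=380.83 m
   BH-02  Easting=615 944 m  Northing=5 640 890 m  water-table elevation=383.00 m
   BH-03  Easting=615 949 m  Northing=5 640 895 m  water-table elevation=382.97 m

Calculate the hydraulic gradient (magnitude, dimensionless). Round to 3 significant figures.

Taking BH-01 as reference: BH-02−BH-01 = (-290, 95, +2.17); BH-03−BH-01 = (-285, 100, +2.14).
Determinant of the coordinate differences = (-290)·100 − (-285)·95 = -1925.
∂h/∂x = [(+2.17)·100 − (+2.14)·95] / -1925 = -0.007117
∂h/∂y = [(-290)·(+2.14) − (-285)·(+2.17)] / -1925 = +0.001117
|∇h| = √(-0.007117² + 0.001117²) = 0.007204

0.00720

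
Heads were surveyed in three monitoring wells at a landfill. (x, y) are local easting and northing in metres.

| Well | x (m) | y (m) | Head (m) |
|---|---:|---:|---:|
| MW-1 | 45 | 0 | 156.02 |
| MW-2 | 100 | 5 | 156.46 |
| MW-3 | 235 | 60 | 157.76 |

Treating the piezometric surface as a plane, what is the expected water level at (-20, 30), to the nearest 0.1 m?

With h = a·x + b·y + c and MW-1 as origin, the differences give:
  55·a + 5·b = +0.44
  190·a + 60·b = +1.74
Eliminate b (×60 and ×5, subtract): 2350·a = 17.700 → a = ∂h/∂x = +0.007532
Back-substitute: b = ∂h/∂y = +0.005149.
h(-20, 30) = 156.02 + (+0.007532)·(-65) + (+0.005149)·(30) = 156.02 -0.490 +0.154 = 155.685 m.

155.7 m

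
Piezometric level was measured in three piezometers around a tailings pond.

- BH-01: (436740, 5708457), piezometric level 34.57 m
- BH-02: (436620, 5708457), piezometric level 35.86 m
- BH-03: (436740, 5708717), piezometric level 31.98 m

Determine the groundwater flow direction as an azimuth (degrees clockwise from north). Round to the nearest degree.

∂h/∂x = (35.86 − 34.57) / (436620 − 436740) = -0.01075
∂h/∂y = (31.98 − 34.57) / (5708717 − 5708457) = -0.009962
Flow direction (−∇h) has components (+0.01075 E, +0.009962 N).
Azimuth = atan2(E, N) = atan2(+0.01075, +0.009962) = 47.2° ≈ 047°.

047°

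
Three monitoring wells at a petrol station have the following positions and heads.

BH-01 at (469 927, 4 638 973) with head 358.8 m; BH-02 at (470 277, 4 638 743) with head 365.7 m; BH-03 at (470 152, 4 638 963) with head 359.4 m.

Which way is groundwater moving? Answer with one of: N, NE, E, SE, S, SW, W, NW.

N

Taking BH-01 as reference: BH-02−BH-01 = (350, -230, +6.9); BH-03−BH-01 = (225, -10, +0.6).
Solve a·Δx + b·Δy = Δh: det = 350·(-10) − 225·(-230) = 48250.
∂h/∂x = [(+6.9)·(-10) − (+0.6)·(-230)] / 48250 = +0.001430
∂h/∂y = [350·(+0.6) − 225·(+6.9)] / 48250 = -0.02782
Flow = −∇h = (-0.001430 east, +0.02782 north), which points north.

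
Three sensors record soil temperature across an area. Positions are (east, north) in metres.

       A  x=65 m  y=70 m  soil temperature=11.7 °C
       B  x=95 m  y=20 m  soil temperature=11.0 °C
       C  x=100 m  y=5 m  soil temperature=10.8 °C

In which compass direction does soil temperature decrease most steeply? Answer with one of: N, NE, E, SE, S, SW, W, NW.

Taking A as reference: B−A = (30, -50, -0.7); C−A = (35, -65, -0.9).
Determinant of the coordinate differences = 30·(-65) − 35·(-50) = -200.
∂T/∂x = [(-0.7)·(-65) − (-0.9)·(-50)] / -200 = -0.002500
∂T/∂y = [30·(-0.9) − 35·(-0.7)] / -200 = +0.01250
Steepest decrease is along −∇f = (+0.002500 E, -0.01250 N) → south.

S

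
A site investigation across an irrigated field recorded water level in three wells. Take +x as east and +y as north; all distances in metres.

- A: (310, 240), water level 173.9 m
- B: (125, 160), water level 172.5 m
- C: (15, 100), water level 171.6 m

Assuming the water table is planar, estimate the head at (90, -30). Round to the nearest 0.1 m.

With h = a·x + b·y + c and A as origin, the differences give:
  (-185)·a + (-80)·b = -1.4
  (-295)·a + (-140)·b = -2.3
Eliminate b (×(-140) and ×(-80), subtract): 2300·a = 12.00 → a = ∂h/∂x = +0.005217
Back-substitute: b = ∂h/∂y = +0.005435.
h(90, -30) = 173.9 + (+0.005217)·(-220) + (+0.005435)·(-270) = 173.9 -1.148 -1.467 = 171.285 m.

171.3 m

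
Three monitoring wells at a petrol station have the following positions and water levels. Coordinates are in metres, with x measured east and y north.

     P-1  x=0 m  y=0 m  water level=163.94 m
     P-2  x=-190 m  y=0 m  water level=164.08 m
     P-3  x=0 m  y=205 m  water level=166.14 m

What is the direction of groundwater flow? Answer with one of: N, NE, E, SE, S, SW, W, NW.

∂h/∂x = (164.08 − 163.94) / (-190 − 0) = -0.0007368
∂h/∂y = (166.14 − 163.94) / (205 − 0) = +0.01073
Flow = −∇h = (+0.0007368 east, -0.01073 north), which points south.

S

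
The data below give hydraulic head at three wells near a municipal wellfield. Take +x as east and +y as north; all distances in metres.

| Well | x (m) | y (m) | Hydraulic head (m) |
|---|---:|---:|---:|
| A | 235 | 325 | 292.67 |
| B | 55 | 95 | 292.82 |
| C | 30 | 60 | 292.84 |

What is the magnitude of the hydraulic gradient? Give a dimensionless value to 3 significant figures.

Three-point gradient (reference A): Δ to B = (-180, -230, +0.15), Δ to C = (-205, -265, +0.17).
∂h/∂x = -0.001182, ∂h/∂y = +0.0002727 (det = 550).
|∇h| = √(-0.001182² + 0.0002727²) = 0.001213

0.00121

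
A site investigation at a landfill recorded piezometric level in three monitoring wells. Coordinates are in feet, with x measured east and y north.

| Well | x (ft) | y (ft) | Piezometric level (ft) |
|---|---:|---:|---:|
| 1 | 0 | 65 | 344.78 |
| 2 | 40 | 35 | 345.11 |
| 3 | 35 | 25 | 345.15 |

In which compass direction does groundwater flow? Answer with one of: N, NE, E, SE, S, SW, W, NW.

NW

Taking 1 as reference: 2−1 = (40, -30, +0.33); 3−1 = (35, -40, +0.37).
Determinant of the coordinate differences = 40·(-40) − 35·(-30) = -550.
∂h/∂x = [(+0.33)·(-40) − (+0.37)·(-30)] / -550 = +0.003818
∂h/∂y = [40·(+0.37) − 35·(+0.33)] / -550 = -0.005909
Flow = −∇h = (-0.003818 east, +0.005909 north), which points northwest.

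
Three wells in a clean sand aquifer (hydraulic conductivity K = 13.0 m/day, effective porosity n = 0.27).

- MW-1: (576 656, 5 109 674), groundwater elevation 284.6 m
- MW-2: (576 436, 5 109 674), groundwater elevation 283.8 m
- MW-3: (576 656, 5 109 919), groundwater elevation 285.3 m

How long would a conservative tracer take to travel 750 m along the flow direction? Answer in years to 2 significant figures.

9.2 years

∂h/∂x = (283.8 − 284.6) / (576436 − 576656) = +0.003636
∂h/∂y = (285.3 − 284.6) / (5109919 − 5109674) = +0.002857
|∇h| = √(0.003636² + 0.002857²) = 0.004624
Seepage velocity v = K·i/n = 13.0 × 0.004624 / 0.27 = 0.2226 m/day.
t = 750 / 0.2226 = 3369 days = 9.22 years.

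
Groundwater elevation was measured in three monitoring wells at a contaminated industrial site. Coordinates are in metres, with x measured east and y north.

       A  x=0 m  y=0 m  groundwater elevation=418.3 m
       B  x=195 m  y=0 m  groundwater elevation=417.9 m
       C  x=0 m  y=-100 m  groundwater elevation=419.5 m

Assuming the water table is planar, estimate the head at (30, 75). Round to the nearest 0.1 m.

∂h/∂x = (417.9 − 418.3) / (195 − 0) = -0.002051
∂h/∂y = (419.5 − 418.3) / (-100 − 0) = -0.01200
h(30, 75) = 418.3 + (-0.002051)·(30) + (-0.01200)·(75) = 418.3 -0.062 -0.900 = 417.338 m.

417.3 m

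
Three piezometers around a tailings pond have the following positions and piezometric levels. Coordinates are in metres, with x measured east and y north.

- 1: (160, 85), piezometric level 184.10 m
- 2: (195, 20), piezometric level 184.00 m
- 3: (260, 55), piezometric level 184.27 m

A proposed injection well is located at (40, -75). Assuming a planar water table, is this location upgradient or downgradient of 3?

Three-point gradient (reference 1): Δ to 2 = (35, -65, -0.10), Δ to 3 = (100, -30, +0.17).
∂h/∂x = +0.002578, ∂h/∂y = +0.002927 (det = 5450).
Head at (40, -75) = 184.10 + (+0.002578)·(-120) + (+0.002927)·(-160) = 183.32 m.
That is lower than the 184.27 m at 3, so the point is downgradient.

downgradient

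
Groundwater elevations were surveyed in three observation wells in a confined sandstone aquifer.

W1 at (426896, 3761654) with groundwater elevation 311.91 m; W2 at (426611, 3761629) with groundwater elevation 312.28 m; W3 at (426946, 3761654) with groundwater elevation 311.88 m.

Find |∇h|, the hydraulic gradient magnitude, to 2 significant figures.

Differences from W1: to W2 (Δx, Δy, Δh) = (-285, -25, +0.37); to W3 = (50, 0, -0.03).
Determinant of the coordinate differences = (-285)·0 − 50·(-25) = 1250.
∂h/∂x = [(+0.37)·0 − (-0.03)·(-25)] / 1250 = -0.0006000
∂h/∂y = [(-285)·(-0.03) − 50·(+0.37)] / 1250 = -0.007960
|∇h| = √(-0.0006000² + -0.007960²) = 0.007983

0.0080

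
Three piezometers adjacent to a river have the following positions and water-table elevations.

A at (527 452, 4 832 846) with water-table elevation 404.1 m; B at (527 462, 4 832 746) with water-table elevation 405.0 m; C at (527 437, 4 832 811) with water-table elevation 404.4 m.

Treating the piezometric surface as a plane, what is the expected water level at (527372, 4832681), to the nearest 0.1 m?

405.5 m

Differences from A: to B (Δx, Δy, Δh) = (10, -100, +0.9); to C = (-15, -35, +0.3).
Determinant of the coordinate differences = 10·(-35) − (-15)·(-100) = -1850.
∂h/∂x = [(+0.9)·(-35) − (+0.3)·(-100)] / -1850 = +0.0008108
∂h/∂y = [10·(+0.3) − (-15)·(+0.9)] / -1850 = -0.008919
h(527372, 4832681) = 404.1 + (+0.0008108)·(-80) + (-0.008919)·(-165) = 404.1 -0.065 +1.472 = 405.507 m.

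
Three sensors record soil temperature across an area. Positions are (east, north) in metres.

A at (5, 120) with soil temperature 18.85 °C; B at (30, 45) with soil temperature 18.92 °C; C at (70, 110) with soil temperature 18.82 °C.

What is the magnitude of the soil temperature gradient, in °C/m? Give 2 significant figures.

Taking A as reference: B−A = (25, -75, +0.07); C−A = (65, -10, -0.03).
Solve a·Δx + b·Δy = ΔT: det = 25·(-10) − 65·(-75) = 4625.
∂T/∂x = [(+0.07)·(-10) − (-0.03)·(-75)] / 4625 = -0.0006378
∂T/∂y = [25·(-0.03) − 65·(+0.07)] / 4625 = -0.001146
|∇f| = √(-0.0006378² + -0.001146²) = 0.001312 °C/m

0.0013 °C/m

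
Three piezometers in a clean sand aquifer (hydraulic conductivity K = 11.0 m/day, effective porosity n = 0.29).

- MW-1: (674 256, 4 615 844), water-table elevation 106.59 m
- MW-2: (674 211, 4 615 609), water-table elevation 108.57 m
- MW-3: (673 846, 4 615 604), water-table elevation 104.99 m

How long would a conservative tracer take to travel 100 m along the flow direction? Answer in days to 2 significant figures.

180 days

With h = a·x + b·y + c and MW-1 as origin, the differences give:
  (-45)·a + (-235)·b = +1.98
  (-410)·a + (-240)·b = -1.60
Eliminate b (×(-240) and ×(-235), subtract): -85550·a = -851.200 → a = ∂h/∂x = +0.009950
Back-substitute: b = ∂h/∂y = -0.01033.
|∇h| = √(0.009950² + -0.01033²) = 0.01434
Seepage velocity v = K·i/n = 11.0 × 0.01434 / 0.29 = 0.5439 m/day.
t = 100 / 0.5439 = 183.9 days.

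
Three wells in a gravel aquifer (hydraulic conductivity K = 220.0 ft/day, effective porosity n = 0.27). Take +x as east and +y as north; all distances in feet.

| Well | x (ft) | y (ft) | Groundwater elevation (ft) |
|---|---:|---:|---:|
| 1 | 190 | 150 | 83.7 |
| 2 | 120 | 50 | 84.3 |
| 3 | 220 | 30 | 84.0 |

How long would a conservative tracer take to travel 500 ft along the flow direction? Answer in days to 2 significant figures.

With h = a·x + b·y + c and 1 as origin, the differences give:
  (-70)·a + (-100)·b = +0.6
  30·a + (-120)·b = +0.3
Eliminate b (×(-120) and ×(-100), subtract): 11400·a = -42.00 → a = ∂h/∂x = -0.003684
Back-substitute: b = ∂h/∂y = -0.003421.
|∇h| = √(-0.003684² + -0.003421²) = 0.005027
Seepage velocity v = K·i/n = 220.0 × 0.005027 / 0.27 = 4.096 ft/day.
t = 500 / 4.096 = 122.1 days.

120 days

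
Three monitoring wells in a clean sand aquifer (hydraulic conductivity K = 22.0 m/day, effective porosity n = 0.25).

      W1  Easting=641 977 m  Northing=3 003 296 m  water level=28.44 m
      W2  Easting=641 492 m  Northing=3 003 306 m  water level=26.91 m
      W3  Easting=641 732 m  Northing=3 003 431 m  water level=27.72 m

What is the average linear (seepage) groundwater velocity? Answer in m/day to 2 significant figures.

Taking W1 as reference: W2−W1 = (-485, 10, -1.53); W3−W1 = (-245, 135, -0.72).
Determinant of the coordinate differences = (-485)·135 − (-245)·10 = -63025.
∂h/∂x = [(-1.53)·135 − (-0.72)·10] / -63025 = +0.003163
∂h/∂y = [(-485)·(-0.72) − (-245)·(-1.53)] / -63025 = +0.0004070
|∇h| = √(0.003163² + 0.0004070²) = 0.003189
Seepage velocity v = K·i/n = 22.0 × 0.003189 / 0.25 = 0.2806 m/day.

0.28 m/day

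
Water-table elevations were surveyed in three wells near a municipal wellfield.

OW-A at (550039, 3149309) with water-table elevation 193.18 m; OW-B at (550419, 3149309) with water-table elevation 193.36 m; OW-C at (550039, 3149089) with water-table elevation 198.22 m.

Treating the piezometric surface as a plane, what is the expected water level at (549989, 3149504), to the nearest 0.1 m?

188.7 m

∂h/∂x = (193.36 − 193.18) / (550419 − 550039) = +0.0004737
∂h/∂y = (198.22 − 193.18) / (3149089 − 3149309) = -0.02291
h(549989, 3149504) = 193.18 + (+0.0004737)·(-50) + (-0.02291)·(195) = 193.18 -0.024 -4.467 = 188.689 m.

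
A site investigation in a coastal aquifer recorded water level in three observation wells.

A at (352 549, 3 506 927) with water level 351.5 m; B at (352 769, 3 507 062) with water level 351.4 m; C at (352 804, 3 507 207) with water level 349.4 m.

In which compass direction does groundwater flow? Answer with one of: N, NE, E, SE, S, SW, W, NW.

With h = a·x + b·y + c and A as origin, the differences give:
  220·a + 135·b = -0.1
  255·a + 280·b = -2.1
Eliminate b (×280 and ×135, subtract): 27175·a = 255.50 → a = ∂h/∂x = +0.009402
Back-substitute: b = ∂h/∂y = -0.01606.
Flow = −∇h = (-0.009402 east, +0.01606 north), which points northwest.

NW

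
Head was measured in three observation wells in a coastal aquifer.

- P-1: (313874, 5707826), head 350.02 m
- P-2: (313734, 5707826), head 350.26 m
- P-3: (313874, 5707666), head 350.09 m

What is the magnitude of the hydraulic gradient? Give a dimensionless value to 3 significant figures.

0.00177

∂h/∂x = (350.26 − 350.02) / (313734 − 313874) = -0.001714
∂h/∂y = (350.09 − 350.02) / (5707666 − 5707826) = -0.0004375
|∇h| = √(-0.001714² + -0.0004375²) = 0.001769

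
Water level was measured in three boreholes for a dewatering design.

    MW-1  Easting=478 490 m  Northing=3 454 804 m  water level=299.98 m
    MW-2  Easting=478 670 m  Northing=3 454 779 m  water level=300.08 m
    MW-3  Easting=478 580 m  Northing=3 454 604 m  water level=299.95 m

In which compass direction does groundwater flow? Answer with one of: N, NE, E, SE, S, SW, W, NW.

SW

Taking MW-1 as reference: MW-2−MW-1 = (180, -25, +0.10); MW-3−MW-1 = (90, -200, -0.03).
Solve a·Δx + b·Δy = Δh: det = 180·(-200) − 90·(-25) = -33750.
∂h/∂x = [(+0.10)·(-200) − (-0.03)·(-25)] / -33750 = +0.0006148
∂h/∂y = [180·(-0.03) − 90·(+0.10)] / -33750 = +0.0004267
Flow = −∇h = (-0.0006148 east, -0.0004267 north), which points southwest.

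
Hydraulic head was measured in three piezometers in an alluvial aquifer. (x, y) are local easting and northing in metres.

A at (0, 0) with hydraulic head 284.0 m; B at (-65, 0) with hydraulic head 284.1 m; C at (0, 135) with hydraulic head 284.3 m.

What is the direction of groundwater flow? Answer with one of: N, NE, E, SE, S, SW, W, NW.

SE

∂h/∂x = (284.1 − 284.0) / (-65 − 0) = -0.001538
∂h/∂y = (284.3 − 284.0) / (135 − 0) = +0.002222
Flow = −∇h = (+0.001538 east, -0.002222 north), which points southeast.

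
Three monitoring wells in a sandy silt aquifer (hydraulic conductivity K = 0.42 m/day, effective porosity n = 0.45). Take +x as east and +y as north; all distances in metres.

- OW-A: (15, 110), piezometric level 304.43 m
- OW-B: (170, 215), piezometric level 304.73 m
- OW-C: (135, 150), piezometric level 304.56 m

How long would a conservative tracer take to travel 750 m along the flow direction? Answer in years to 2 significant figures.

Three-point gradient (reference OW-A): Δ to OW-B = (155, 105, +0.30), Δ to OW-C = (120, 40, +0.13).
∂h/∂x = +0.0002578, ∂h/∂y = +0.002477 (det = -6400).
|∇h| = √(0.0002578² + 0.002477²) = 0.00249
Seepage velocity v = K·i/n = 0.42 × 0.00249 / 0.45 = 0.002324 m/day.
t = 750 / 0.002324 = 3.227e+05 days = 884 years.

880 years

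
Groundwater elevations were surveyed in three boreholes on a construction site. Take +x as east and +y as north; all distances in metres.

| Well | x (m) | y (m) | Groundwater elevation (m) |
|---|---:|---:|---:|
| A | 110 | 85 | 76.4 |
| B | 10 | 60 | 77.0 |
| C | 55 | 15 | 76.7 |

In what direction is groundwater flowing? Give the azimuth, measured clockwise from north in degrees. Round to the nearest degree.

095°

With h = a·x + b·y + c and A as origin, the differences give:
  (-100)·a + (-25)·b = +0.6
  (-55)·a + (-70)·b = +0.3
Eliminate b (×(-70) and ×(-25), subtract): 5625·a = -34.50 → a = ∂h/∂x = -0.006133
Back-substitute: b = ∂h/∂y = +0.0005333.
Flow direction (−∇h) has components (+0.006133 E, -0.0005333 N).
Azimuth = atan2(E, N) = atan2(+0.006133, -0.0005333) = 95.0° ≈ 095°.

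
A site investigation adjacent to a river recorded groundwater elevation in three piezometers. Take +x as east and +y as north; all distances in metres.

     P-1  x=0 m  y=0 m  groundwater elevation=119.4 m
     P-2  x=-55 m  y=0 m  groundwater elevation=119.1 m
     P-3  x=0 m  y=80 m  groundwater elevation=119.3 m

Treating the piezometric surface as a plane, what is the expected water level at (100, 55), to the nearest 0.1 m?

∂h/∂x = (119.1 − 119.4) / (-55 − 0) = +0.005455
∂h/∂y = (119.3 − 119.4) / (80 − 0) = -0.001250
h(100, 55) = 119.4 + (+0.005455)·(100) + (-0.001250)·(55) = 119.4 +0.545 -0.069 = 119.877 m.

119.9 m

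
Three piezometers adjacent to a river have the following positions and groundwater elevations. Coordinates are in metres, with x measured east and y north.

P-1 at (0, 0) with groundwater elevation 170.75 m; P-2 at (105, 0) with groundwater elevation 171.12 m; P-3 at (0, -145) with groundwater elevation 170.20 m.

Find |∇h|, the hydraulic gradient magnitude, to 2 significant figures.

0.0052

∂h/∂x = (171.12 − 170.75) / (105 − 0) = +0.003524
∂h/∂y = (170.20 − 170.75) / (-145 − 0) = +0.003793
|∇h| = √(0.003524² + 0.003793²) = 0.005177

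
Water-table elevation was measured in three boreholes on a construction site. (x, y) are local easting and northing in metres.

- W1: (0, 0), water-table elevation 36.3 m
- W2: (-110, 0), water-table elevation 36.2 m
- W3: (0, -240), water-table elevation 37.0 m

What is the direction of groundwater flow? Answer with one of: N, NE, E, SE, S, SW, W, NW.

N

∂h/∂x = (36.2 − 36.3) / (-110 − 0) = +0.0009091
∂h/∂y = (37.0 − 36.3) / (-240 − 0) = -0.002917
Flow = −∇h = (-0.0009091 east, +0.002917 north), which points north.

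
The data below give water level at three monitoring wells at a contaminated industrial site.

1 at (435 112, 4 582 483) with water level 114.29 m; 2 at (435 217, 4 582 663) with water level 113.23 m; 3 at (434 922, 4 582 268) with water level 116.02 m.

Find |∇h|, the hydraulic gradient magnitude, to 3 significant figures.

Taking 1 as reference: 2−1 = (105, 180, -1.06); 3−1 = (-190, -215, +1.73).
Determinant of the coordinate differences = 105·(-215) − (-190)·180 = 11625.
∂h/∂x = [(-1.06)·(-215) − (+1.73)·180] / 11625 = -0.007183
∂h/∂y = [105·(+1.73) − (-190)·(-1.06)] / 11625 = -0.001699
|∇h| = √(-0.007183² + -0.001699²) = 0.007381

0.00738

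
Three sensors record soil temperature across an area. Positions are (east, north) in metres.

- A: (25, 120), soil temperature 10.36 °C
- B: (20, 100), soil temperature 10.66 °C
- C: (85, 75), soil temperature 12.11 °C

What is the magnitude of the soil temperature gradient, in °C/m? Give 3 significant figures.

With T = a·x + b·y + c and A as origin, the differences give:
  (-5)·a + (-20)·b = +0.30
  60·a + (-45)·b = +1.75
Eliminate b (×(-45) and ×(-20), subtract): 1425·a = 21.500 → a = ∂T/∂x = +0.01509
Back-substitute: b = ∂T/∂y = -0.01877.
|∇f| = √(0.01509² + -0.01877²) = 0.02408 °C/m

0.0241 °C/m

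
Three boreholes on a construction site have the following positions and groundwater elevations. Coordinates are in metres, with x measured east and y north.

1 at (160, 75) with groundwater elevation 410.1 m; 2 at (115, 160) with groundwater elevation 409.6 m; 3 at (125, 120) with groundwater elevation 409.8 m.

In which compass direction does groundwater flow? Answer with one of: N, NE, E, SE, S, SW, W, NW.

With h = a·x + b·y + c and 1 as origin, the differences give:
  (-45)·a + 85·b = -0.5
  (-35)·a + 45·b = -0.3
Eliminate b (×45 and ×85, subtract): 950·a = 3.00 → a = ∂h/∂x = +0.003158
Back-substitute: b = ∂h/∂y = -0.004211.
Flow = −∇h = (-0.003158 east, +0.004211 north), which points northwest.

NW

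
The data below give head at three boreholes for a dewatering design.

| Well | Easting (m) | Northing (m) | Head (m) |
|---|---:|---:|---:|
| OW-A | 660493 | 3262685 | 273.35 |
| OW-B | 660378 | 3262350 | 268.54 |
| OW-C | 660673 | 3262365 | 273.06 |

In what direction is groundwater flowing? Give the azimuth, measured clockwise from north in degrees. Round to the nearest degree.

Three-point gradient (reference OW-A): Δ to OW-B = (-115, -335, -4.81), Δ to OW-C = (180, -320, -0.29).
∂h/∂x = +0.01485, ∂h/∂y = +0.009260 (det = 97100).
Flow direction (−∇h) has components (-0.01485 E, -0.009260 N).
Azimuth = atan2(E, N) = atan2(-0.01485, -0.009260) = 238.1° ≈ 238°.

238°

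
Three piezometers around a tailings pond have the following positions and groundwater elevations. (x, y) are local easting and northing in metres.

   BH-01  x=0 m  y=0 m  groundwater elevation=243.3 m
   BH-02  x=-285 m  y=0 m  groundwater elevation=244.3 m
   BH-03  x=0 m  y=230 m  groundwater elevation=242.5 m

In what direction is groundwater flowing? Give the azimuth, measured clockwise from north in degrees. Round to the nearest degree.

∂h/∂x = (244.3 − 243.3) / (-285 − 0) = -0.003509
∂h/∂y = (242.5 − 243.3) / (230 − 0) = -0.003478
Flow direction (−∇h) has components (+0.003509 E, +0.003478 N).
Azimuth = atan2(E, N) = atan2(+0.003509, +0.003478) = 45.3° ≈ 045°.

045°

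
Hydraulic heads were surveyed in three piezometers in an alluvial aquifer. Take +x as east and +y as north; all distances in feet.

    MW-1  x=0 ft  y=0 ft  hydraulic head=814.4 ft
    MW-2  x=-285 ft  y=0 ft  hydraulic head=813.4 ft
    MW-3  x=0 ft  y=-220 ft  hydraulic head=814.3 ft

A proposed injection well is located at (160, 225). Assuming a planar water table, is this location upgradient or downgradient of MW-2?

∂h/∂x = (813.4 − 814.4) / (-285 − 0) = +0.003509
∂h/∂y = (814.3 − 814.4) / (-220 − 0) = +0.0004545
Head at (160, 225) = 814.4 + (+0.003509)·(160) + (+0.0004545)·(225) = 815.06 ft.
That is higher than the 813.4 ft at MW-2, so the point is upgradient.

upgradient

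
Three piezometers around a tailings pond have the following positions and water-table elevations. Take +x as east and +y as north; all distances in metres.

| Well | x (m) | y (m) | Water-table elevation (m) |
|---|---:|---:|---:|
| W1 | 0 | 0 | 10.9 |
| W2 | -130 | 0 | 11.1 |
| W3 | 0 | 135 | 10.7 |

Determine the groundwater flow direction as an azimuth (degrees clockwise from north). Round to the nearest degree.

046°

∂h/∂x = (11.1 − 10.9) / (-130 − 0) = -0.001538
∂h/∂y = (10.7 − 10.9) / (135 − 0) = -0.001481
Flow direction (−∇h) has components (+0.001538 E, +0.001481 N).
Azimuth = atan2(E, N) = atan2(+0.001538, +0.001481) = 46.1° ≈ 046°.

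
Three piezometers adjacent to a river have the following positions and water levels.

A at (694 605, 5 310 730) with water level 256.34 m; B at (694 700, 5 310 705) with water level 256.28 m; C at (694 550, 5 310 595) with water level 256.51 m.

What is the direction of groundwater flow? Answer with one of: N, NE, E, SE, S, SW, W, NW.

NE

With h = a·x + b·y + c and A as origin, the differences give:
  95·a + (-25)·b = -0.06
  (-55)·a + (-135)·b = +0.17
Eliminate b (×(-135) and ×(-25), subtract): -14200·a = 12.350 → a = ∂h/∂x = -0.0008697
Back-substitute: b = ∂h/∂y = -0.0009049.
Flow = −∇h = (+0.0008697 east, +0.0009049 north), which points northeast.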